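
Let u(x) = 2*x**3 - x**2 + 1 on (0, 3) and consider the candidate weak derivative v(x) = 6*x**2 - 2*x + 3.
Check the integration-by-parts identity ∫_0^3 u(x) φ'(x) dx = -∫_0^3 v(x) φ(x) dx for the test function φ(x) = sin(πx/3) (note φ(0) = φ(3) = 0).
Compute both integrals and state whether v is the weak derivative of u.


LHS = -144/π + 648/π^3, RHS = -162/π + 648/π^3. No, v is not the weak derivative of u.

u(x) = 2*x**3 - x**2 + 1, classical derivative u'(x) = 6*x**2 - 2*x.
φ(x) = sin(πx/3), so φ'(x) = π*cos(π*x/3)/3.
Note φ(0) = φ(3) = 0, so the boundary term u·φ vanishes.
LHS = ∫_0^3 u(x) φ'(x) dx = ∫_0^3 (2*π*x^3*cos(π*x/3)/3 - π*x^2*cos(π*x/3)/3 + π*cos(π*x/3)/3) dx. Term by term:
  ∫_0^3 π*cos(π*x/3)/3 dx = 0;  ∫_0^3 -π*x^2*cos(π*x/3)/3 dx = 18/π;  ∫_0^3 2*π*x^3*cos(π*x/3)/3 dx = -162/π + 648/π^3.
Sum: 0 + 18/π + -162/π + 648/π^3 = -144/π + 648/π^3.
So LHS = -144/π + 648/π^3.
∫_0^3 v(x) φ(x) dx = ∫_0^3 (6*x^2*sin(π*x/3) - 2*x*sin(π*x/3) + 3*sin(π*x/3)) dx. Term by term:
  ∫_0^3 3*sin(π*x/3) dx = 18/π;  ∫_0^3 -2*x*sin(π*x/3) dx = -18/π;  ∫_0^3 6*x^2*sin(π*x/3) dx = -648/π^3 + 162/π.
Sum: 18/π − 18/π + -648/π^3 + 162/π = -648/π^3 + 162/π.
So RHS = -∫_0^3 v(x) φ(x) dx = -162/π + 648/π^3.
LHS − RHS = 18/π ≠ 0, so the identity fails.
(For a valid weak derivative the identity must hold for EVERY test function, in particular this one. The failure shows v is NOT the weak derivative of u.)
Correct weak derivative would be u'(x) = 6*x**2 - 2*x.


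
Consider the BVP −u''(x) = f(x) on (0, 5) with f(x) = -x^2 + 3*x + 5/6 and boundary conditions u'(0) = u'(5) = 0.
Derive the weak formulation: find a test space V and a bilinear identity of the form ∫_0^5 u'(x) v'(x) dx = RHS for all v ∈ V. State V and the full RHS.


V = H^1(0, 5) (no boundary constraint on v; u is determined up to an additive constant); weak form: ∫_0^5 u'v' dx = ∫_0^5 (-x^2 + 3*x + 5/6) v dx for all v ∈ V.

Multiply both sides by a test function v and integrate from 0 to 5:
  ∫_0^5 −u''(x) v(x) dx = ∫_0^5 f(x) v(x) dx.
Integrate the LHS by parts once:
  ∫_0^5 −u'' v dx = −[u'(x) v(x)]_0^5 + ∫_0^5 u'(x) v'(x) dx.
Thus ∫_0^5 u'(x) v'(x) dx = ∫_0^5 f(x) v(x) dx + [u'(x) v(x)]_0^5.
Choose V so that boundary terms are either known or forced to vanish.
u has homogeneous Neumann: u'(0) = u'(5) = 0. So [u' v]_0^5 = 0·v(5) − 0·v(0) = 0 for any v; take V = H^1(0, 5).
Weak formulation: find u (satisfying any essential BC) such that ∫_0^5 u'(x) v'(x) dx = ∫_0^5 f v dx for all v ∈ V (homogeneous Neumann, so boundary terms vanish).
Substituting f(x) = -x^2 + 3*x + 5/6, the right-hand side is ∫_0^5 (-x^2 + 3*x + 5/6) v dx.
Compatibility check (pure Neumann): taking v ≡ 1 ∈ V gives 0 = ∫_0^5 f dx + (0) − (0), i.e. ∫_0^5 f dx must equal u'(0) − u'(5) = 0. Indeed ∫_0^5 (-x^2 + 3*x + 5/6) dx = 0, so the data are compatible. The solution is then unique only up to an additive constant (fix it e.g. by requiring ∫_0^5 u dx = 0).


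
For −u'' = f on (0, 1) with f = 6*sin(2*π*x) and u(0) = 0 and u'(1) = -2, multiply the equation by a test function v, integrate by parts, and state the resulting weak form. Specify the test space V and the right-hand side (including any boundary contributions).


V = {v ∈ H^1(0, 1) : v(0) = 0} (test functions vanish at x = 0 where u is specified); weak form: ∫_0^1 u'v' dx = ∫_0^1 (6*sin(2*π*x)) v dx − 2·v(1) for all v ∈ V.

Multiply both sides by a test function v and integrate from 0 to 1:
  ∫_0^1 −u''(x) v(x) dx = ∫_0^1 f(x) v(x) dx.
Integrate the LHS by parts once:
  ∫_0^1 −u'' v dx = −[u'(x) v(x)]_0^1 + ∫_0^1 u'(x) v'(x) dx.
Thus ∫_0^1 u'(x) v'(x) dx = ∫_0^1 f(x) v(x) dx + [u'(x) v(x)]_0^1.
Choose V so that boundary terms are either known or forced to vanish.
Mixed BC: u(0) = 0 (Dirichlet) and u'(1) = -2 (Neumann). Define V = {v ∈ H^1(0, 1) : v(0) = 0}. Then [u' v]_0^1 = u'(1)·v(1) − u'(0)·0 = − 2·v(1).
Weak formulation: find u (satisfying any essential BC) such that ∫_0^1 u'(x) v'(x) dx = ∫_0^1 f v dx − 2·v(1) for all v ∈ V (Dirichlet at 0 absorbed into V; Neumann datum at x = 1 contributes the boundary term).
Substituting f(x) = 6*sin(2*π*x), the right-hand side is ∫_0^1 (6*sin(2*π*x)) v dx − 2·v(1).


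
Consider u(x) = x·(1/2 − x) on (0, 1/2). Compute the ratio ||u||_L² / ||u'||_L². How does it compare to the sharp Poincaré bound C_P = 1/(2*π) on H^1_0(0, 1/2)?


||u||_L² / ||u'||_L² = sqrt(10)/20 < C_P = 1/(2*π).

u(x) = x·(1/2 − x), so u'(x) = 1/2 - 2*x.
u(x) = x·(1/2 − x) vanishes at x = 0 and x = 1/2, so u ∈ H^1_0(0, 1/2). Differentiate via the product rule and integrate the resulting polynomials term by term.
  ∫_0^1/2 u² dx = ∫_0^1/2 (x^4 - x^3 + x^2/4) dx. Term by term:
    ∫_0^1/2 x^4 dx = 1/160;  ∫_0^1/2 -x^3 dx = -1/64;  ∫_0^1/2 x^2/4 dx = 1/96.
  Sum: 1/160 − 1/64 + 1/96 = 1/960.
  ∫_0^1/2 (u')² dx = ∫_0^1/2 (4*x^2 - 2*x + 1/4) dx. Term by term:
    ∫_0^1/2 4*x^2 dx = 1/6;  ∫_0^1/2 -2*x dx = -1/4;  ∫_0^1/2 1/4 dx = 1/8.
  Sum: 1/6 − 1/4 + 1/8 = 1/24.
∫_0^1/2 u² dx = 1/960, so ||u||_L² = sqrt(15)/120.
∫_0^1/2 (u')² dx = 1/24, so ||u'||_L² = sqrt(6)/12.
Ratio ||u||_L² / ||u'||_L² = sqrt(10)/20.
Sharp Poincaré constant on H^1_0(0, 1/2) is C_P = L/π = 1/(2*π), achieved by sin(2*π·x).
A polynomial bump cannot attain the sharp Poincaré constant (only the first sine eigenfunction does), so the ratio is strictly less than C_P, consistent with ||u||_L² ≤ C_P ||u'||_L².


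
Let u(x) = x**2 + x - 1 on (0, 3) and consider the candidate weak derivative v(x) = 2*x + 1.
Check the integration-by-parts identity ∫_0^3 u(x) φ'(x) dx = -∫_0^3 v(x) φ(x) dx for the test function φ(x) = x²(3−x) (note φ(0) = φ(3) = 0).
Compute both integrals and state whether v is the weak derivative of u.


LHS = -621/20, RHS = -621/20. Yes, v = u' weakly.

u(x) = x**2 + x - 1, classical derivative u'(x) = 2*x + 1.
φ(x) = x²(3−x), so φ'(x) = 3*x*(2 - x).
Note φ(0) = φ(3) = 0, so the boundary term u·φ vanishes.
LHS = ∫_0^3 u(x) φ'(x) dx = ∫_0^3 (-3*x^4 + 3*x^3 + 9*x^2 - 6*x) dx. Term by term:
  ∫_0^3 -3*x^4 dx = -729/5;  ∫_0^3 3*x^3 dx = 243/4;  ∫_0^3 9*x^2 dx = 81;
  ∫_0^3 -6*x dx = -27.
Sum: -729/5 + 243/4 + 81 − 27 = -621/20.
So LHS = -621/20.
∫_0^3 v(x) φ(x) dx = ∫_0^3 (-2*x^4 + 5*x^3 + 3*x^2) dx. Term by term:
  ∫_0^3 -2*x^4 dx = -486/5;  ∫_0^3 5*x^3 dx = 405/4;  ∫_0^3 3*x^2 dx = 27.
Sum: -486/5 + 405/4 + 27 = 621/20.
So RHS = -∫_0^3 v(x) φ(x) dx = -621/20.
LHS = RHS, so the identity holds for this test φ.
Moreover u is smooth here and v(x) = u'(x) = 2*x + 1 pointwise, so the identity holds for every test function. Hence v is the weak derivative of u.


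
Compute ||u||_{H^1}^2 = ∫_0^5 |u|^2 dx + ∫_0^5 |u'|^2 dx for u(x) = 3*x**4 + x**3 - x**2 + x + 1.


||u||_{H^1}^2 = 334222115/84

The H^1 norm (squared) on an interval (0, L) is
  ||u||_{H^1}^2 = ∫_0^L u(x)^2 dx + ∫_0^L u'(x)^2 dx.
Compute u'(x) = 12*x**3 + 3*x**2 - 2*x + 1.
Then u(x)^2 = 9*x**8 + 6*x**7 - 5*x**6 + 4*x**5 + 9*x**4 - x**2 + 2*x + 1 and u'(x)^2 = 144*x**6 + 72*x**5 - 39*x**4 + 12*x**3 + 10*x**2 - 4*x + 1.
Integrate each monomial from 0 to 5 using ∫_0^5 c·x^n dx = c·5^(n+1)/(n+1):
  ∫_0^5 u(x)^2 dx = ∫_0^5 (9*x^8 + 6*x^7 - 5*x^6 + 4*x^5 + 9*x^4 - x^2 + 2*x + 1) dx. Term by term:
    ∫_0^5 9*x^8 dx = 1953125;  ∫_0^5 6*x^7 dx = 1171875/4;  ∫_0^5 -5*x^6 dx = -390625/7;
    ∫_0^5 4*x^5 dx = 31250/3;  ∫_0^5 9*x^4 dx = 5625;  ∫_0^5 -x^2 dx = -125/3;
    ∫_0^5 2*x dx = 25;  ∫_0^5 1 dx = 5.
  Sum: 1953125 + 1171875/4 − 390625/7 + 31250/3 + 5625 − 125/3 + 25 + 5 = 61776965/28.
  ∫_0^5 u'(x)^2 dx = ∫_0^5 (144*x^6 + 72*x^5 - 39*x^4 + 12*x^3 + 10*x^2 - 4*x + 1) dx. Term by term:
    ∫_0^5 144*x^6 dx = 11250000/7;  ∫_0^5 72*x^5 dx = 187500;  ∫_0^5 -39*x^4 dx = -24375;
    ∫_0^5 12*x^3 dx = 1875;  ∫_0^5 10*x^2 dx = 1250/3;  ∫_0^5 -4*x dx = -50;
    ∫_0^5 1 dx = 5.
  Sum: 11250000/7 + 187500 − 24375 + 1875 + 1250/3 − 50 + 5 = 37222805/21.
Adding: ||u||_{H^1}^2 = 61776965/28 + 37222805/21 = 334222115/84.


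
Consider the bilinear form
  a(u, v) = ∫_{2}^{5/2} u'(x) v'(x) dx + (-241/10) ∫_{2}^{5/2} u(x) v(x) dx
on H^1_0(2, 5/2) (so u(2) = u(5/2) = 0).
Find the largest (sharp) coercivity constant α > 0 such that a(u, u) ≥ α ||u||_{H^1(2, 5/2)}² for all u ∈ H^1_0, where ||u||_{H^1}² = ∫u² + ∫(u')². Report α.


α = (-241 + 40*π^2)/(10*(1 + 4*π^2))

Coercivity of a(·,·) on H^1_0(2, 5/2) means a(u, u) ≥ α ||u||_{H^1}² for every u ∈ H^1_0.
The interval has length L = 1/2, and Poincaré/coercivity depend only on L. Here a(u, u) = ∫(u')² + (-241/10)·∫u².
Here c = -241/10 < 0 with |c| < (π/L)² = 4*π^2, so coercivity still holds. The condition a(u,u) ≥ α||u||_{H^1}² reads (1−α)∫(u')² ≥ (α−c)∫u². Any admissible α is ≤ 1 (rapidly oscillating u have ∫u²/∫(u')² → 0), and α = 1 would force 0 ≥ (1−c)∫u², impossible since c < 1; so 1−α > 0. By the sharp Poincaré inequality on H^1_0 of an interval of length L, ∫(u')² ≥ (π/L)²∫u² with equality for the first sine mode sin(π(x−x₀)/L) (x₀ the left endpoint), so the inequality holds for all u iff (1−α)(π/L)² ≥ α − c, i.e. α ≤ ((π/L)² + c)/((π/L)² + 1) = (1 + c(L/π)²)/(1 + (L/π)²). (Direct route, valid since c ≤ 0: Poincaré gives c∫u² ≥ c(L/π)²∫(u')², so a(u,u) ≥ (1 + c(L/π)²)∫(u')², while ||u||_{H^1}² ≤ (1 + (L/π)²)∫(u')²; dividing yields the same α.) With (π/L)² = 4*π^2 and c = -241/10, the largest admissible constant is α = ((π/L)² + c)/((π/L)² + 1).
Simplifying, α = (-241 + 40*π^2)/(10*(1 + 4*π^2)).


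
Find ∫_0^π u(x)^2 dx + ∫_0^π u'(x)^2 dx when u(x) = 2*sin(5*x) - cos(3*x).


||u||_{H^1(0,π)}^2 = 57*π

u'(x) = 3*sin(3*x) + 10*cos(5*x).
Expand u² and (u')² and integrate term by term on (0, π), using: for integers n ≥ 1, ∫_0^π sin²(nx) dx = ∫_0^π cos²(nx) dx = π/2; for n ≠ n', ∫_0^π sin(nx)sin(n'x) dx = ∫_0^π cos(nx)cos(n'x) dx = 0; and by product-to-sum, ∫_0^π sin(nx)cos(n'x) dx = ½∫_0^π [sin((n+n')x) + sin((n−n')x)] dx, which is 0 when n+n' is even and 2n/(n²−n'²) when n+n' is odd (it need not vanish on (0, π)).
  u² squared terms: (-1)²·∫cos(3x)² dx = 1·π/2 = π/2;  (2)²·∫sin(5x)² dx = 4·π/2 = 2*π.
  u² cross terms: 2·(-1)·(2)·∫cos(3x)·sin(5x) dx = -4·(0) = 0.
  So ∫_0^π u² dx = π/2 + 2*π + 0 = 5*π/2.
  (u')² squared terms: (3)²·∫sin(3x)² dx = 9·π/2 = 9*π/2;  (10)²·∫cos(5x)² dx = 100·π/2 = 50*π.
  (u')² cross terms: 2·(3)·(10)·∫sin(3x)·cos(5x) dx = 60·(0) = 0.
  So ∫_0^π (u')² dx = 9*π/2 + 50*π + 0 = 109*π/2.
||u||_{H^1}^2 = (5*π/2) + (109*π/2) = 57*π.


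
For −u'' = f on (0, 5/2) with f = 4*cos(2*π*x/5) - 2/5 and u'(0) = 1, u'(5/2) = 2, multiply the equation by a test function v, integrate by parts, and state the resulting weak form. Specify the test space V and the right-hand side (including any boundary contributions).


V = H^1(0, 5/2) (v unrestricted at boundary; u is determined up to an additive constant); weak form: ∫_0^5/2 u'v' dx = ∫_0^5/2 (4*cos(2*π*x/5) - 2/5) v dx + 2·v(5/2) − v(0) for all v ∈ V.

Multiply both sides by a test function v and integrate from 0 to 5/2:
  ∫_0^5/2 −u''(x) v(x) dx = ∫_0^5/2 f(x) v(x) dx.
Integrate the LHS by parts once:
  ∫_0^5/2 −u'' v dx = −[u'(x) v(x)]_0^5/2 + ∫_0^5/2 u'(x) v'(x) dx.
Thus ∫_0^5/2 u'(x) v'(x) dx = ∫_0^5/2 f(x) v(x) dx + [u'(x) v(x)]_0^5/2.
Choose V so that boundary terms are either known or forced to vanish.
u has inhomogeneous Neumann u'(0) = 1, u'(5/2) = 2. [u' v]_0^5/2 = (2)·v(5/2) − (1)·v(0) = 2·v(5/2) − v(0). Take V = H^1(0, 5/2); boundary term becomes part of RHS.
Weak formulation: find u (satisfying any essential BC) such that ∫_0^5/2 u'(x) v'(x) dx = ∫_0^5/2 f v dx + 2·v(5/2) − v(0) for all v ∈ V (Neumann data are natural BCs: they enter the RHS as boundary terms).
Substituting f(x) = 4*cos(2*π*x/5) - 2/5, the right-hand side is ∫_0^5/2 (4*cos(2*π*x/5) - 2/5) v dx + 2·v(5/2) − v(0).
Compatibility check (pure Neumann): taking v ≡ 1 ∈ V gives 0 = ∫_0^5/2 f dx + (2) − (1), i.e. ∫_0^5/2 f dx must equal u'(0) − u'(5/2) = -1. Indeed ∫_0^5/2 (4*cos(2*π*x/5) - 2/5) dx = -1, so the data are compatible. The solution is then unique only up to an additive constant (fix it e.g. by requiring ∫_0^5/2 u dx = 0).


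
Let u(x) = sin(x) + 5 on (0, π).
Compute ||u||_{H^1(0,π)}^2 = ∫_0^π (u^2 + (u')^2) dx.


||u||_{H^1(0,π)}^2 = 20 + 26*π

u'(x) = cos(x).
Expand u² and (u')² and integrate term by term on (0, π), using: for integers n ≥ 1, ∫_0^π sin²(nx) dx = ∫_0^π cos²(nx) dx = π/2; for n ≠ n', ∫_0^π sin(nx)sin(n'x) dx = ∫_0^π cos(nx)cos(n'x) dx = 0; and by product-to-sum, ∫_0^π sin(nx)cos(n'x) dx = ½∫_0^π [sin((n+n')x) + sin((n−n')x)] dx, which is 0 when n+n' is even and 2n/(n²−n'²) when n+n' is odd (it need not vanish on (0, π)). For the constant mode: ∫_0^π 1 dx = π, ∫_0^π cos(nx) dx = 0, ∫_0^π sin(nx) dx = (1−(−1)^n)/n.
  u² squared terms: (5)²·∫1 dx = 25·π = 25*π;  (1)²·∫sin(x)² dx = 1·π/2 = π/2.
  u² cross terms: 2·(5)·(1)·∫1·sin(x) dx = 10·(2) = 20.
  So ∫_0^π u² dx = 25*π + π/2 + 20 = 20 + 51*π/2.
  (u')² squared terms: (1)²·∫cos(x)² dx = 1·π/2 = π/2.
  So ∫_0^π (u')² dx = π/2.
||u||_{H^1}^2 = (20 + 51*π/2) + (π/2) = 20 + 26*π.


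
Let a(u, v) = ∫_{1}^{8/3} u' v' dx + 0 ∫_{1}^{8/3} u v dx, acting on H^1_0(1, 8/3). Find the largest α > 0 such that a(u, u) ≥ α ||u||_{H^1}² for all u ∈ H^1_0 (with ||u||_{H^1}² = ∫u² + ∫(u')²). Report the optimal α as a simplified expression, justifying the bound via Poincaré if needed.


α = 9*π^2/(25 + 9*π^2)

Coercivity of a(·,·) on H^1_0(1, 8/3) means a(u, u) ≥ α ||u||_{H^1}² for every u ∈ H^1_0.
The interval has length L = 5/3, and Poincaré/coercivity depend only on L. Here a(u, u) = ∫(u')² + (0)·∫u².
Here c = 0, so a(u,u) = ∫(u')² alone. The condition a(u,u) ≥ α||u||_{H^1}² reads (1−α)∫(u')² ≥ (α−c)∫u². Any admissible α is ≤ 1 (rapidly oscillating u have ∫u²/∫(u')² → 0), and α = 1 would force 0 ≥ (1−c)∫u², impossible since c < 1; so 1−α > 0. By the sharp Poincaré inequality on H^1_0 of an interval of length L, ∫(u')² ≥ (π/L)²∫u² with equality for the first sine mode sin(π(x−x₀)/L) (x₀ the left endpoint), so the inequality holds for all u iff (1−α)(π/L)² ≥ α − c, i.e. α ≤ ((π/L)² + c)/((π/L)² + 1) = (1 + c(L/π)²)/(1 + (L/π)²). (Direct route, valid since c ≤ 0: Poincaré gives c∫u² ≥ c(L/π)²∫(u')², so a(u,u) ≥ (1 + c(L/π)²)∫(u')², while ||u||_{H^1}² ≤ (1 + (L/π)²)∫(u')²; dividing yields the same α.) With (π/L)² = 9*π^2/25 and c = 0, the largest admissible constant is α = ((π/L)² + c)/((π/L)² + 1).
Simplifying, α = 9*π^2/(25 + 9*π^2).


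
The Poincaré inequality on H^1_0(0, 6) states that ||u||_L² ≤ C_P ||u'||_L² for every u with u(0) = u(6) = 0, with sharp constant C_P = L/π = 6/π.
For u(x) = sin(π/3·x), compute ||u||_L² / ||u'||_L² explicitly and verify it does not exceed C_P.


||u||_L² / ||u'||_L² = 3/π < C_P = 6/π.

u(x) = sin(π/3·x), so u'(x) = π*cos(π*x/3)/3.
Writing u(x) = A·sin(kπx/L) with A = 1 and k = 2, use ∫_0^L sin²(kπx/L) dx = L/2 and ∫_0^L cos²(kπx/L) dx = L/2.
u² = 1·sin²(π/3·x) and (u')² = π^2/9·cos²(π/3·x), and each of sin², cos² integrates to L/2 = 3 over (0, 6).
∫_0^6 u² dx = 3, so ||u||_L² = sqrt(3).
∫_0^6 (u')² dx = π^2/3, so ||u'||_L² = sqrt(3)*π/3.
Ratio ||u||_L² / ||u'||_L² = 3/π.
Sharp Poincaré constant on H^1_0(0, 6) is C_P = L/π = 6/π, achieved by sin(π/6·x).
This is the k = 2 harmonic; the ratio L/(kπ) is strictly less than C_P = L/π, consistent with the sharp inequality ||u||_L² ≤ C_P ||u'||_L².


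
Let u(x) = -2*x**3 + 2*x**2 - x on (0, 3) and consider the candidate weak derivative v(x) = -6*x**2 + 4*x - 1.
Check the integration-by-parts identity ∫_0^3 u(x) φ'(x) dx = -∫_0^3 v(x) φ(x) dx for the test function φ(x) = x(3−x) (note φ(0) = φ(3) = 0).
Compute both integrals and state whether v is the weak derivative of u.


LHS = 252/5, RHS = 252/5. Yes, v = u' weakly.

u(x) = -2*x**3 + 2*x**2 - x, classical derivative u'(x) = -6*x**2 + 4*x - 1.
φ(x) = x(3−x), so φ'(x) = 3 - 2*x.
Note φ(0) = φ(3) = 0, so the boundary term u·φ vanishes.
LHS = ∫_0^3 u(x) φ'(x) dx = ∫_0^3 (4*x^4 - 10*x^3 + 8*x^2 - 3*x) dx. Term by term:
  ∫_0^3 4*x^4 dx = 972/5;  ∫_0^3 -10*x^3 dx = -405/2;  ∫_0^3 8*x^2 dx = 72;
  ∫_0^3 -3*x dx = -27/2.
Sum: 972/5 − 405/2 + 72 − 27/2 = 252/5.
So LHS = 252/5.
∫_0^3 v(x) φ(x) dx = ∫_0^3 (6*x^4 - 22*x^3 + 13*x^2 - 3*x) dx. Term by term:
  ∫_0^3 6*x^4 dx = 1458/5;  ∫_0^3 -22*x^3 dx = -891/2;  ∫_0^3 13*x^2 dx = 117;
  ∫_0^3 -3*x dx = -27/2.
Sum: 1458/5 − 891/2 + 117 − 27/2 = -252/5.
So RHS = -∫_0^3 v(x) φ(x) dx = 252/5.
LHS = RHS, so the identity holds for this test φ.
Moreover u is smooth here and v(x) = u'(x) = -6*x**2 + 4*x - 1 pointwise, so the identity holds for every test function. Hence v is the weak derivative of u.


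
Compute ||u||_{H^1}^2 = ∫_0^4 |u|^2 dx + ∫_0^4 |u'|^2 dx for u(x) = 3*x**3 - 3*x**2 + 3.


||u||_{H^1}^2 = 153084/7

The H^1 norm (squared) on an interval (0, L) is
  ||u||_{H^1}^2 = ∫_0^L u(x)^2 dx + ∫_0^L u'(x)^2 dx.
Compute u'(x) = 9*x**2 - 6*x.
Then u(x)^2 = 9*x**6 - 18*x**5 + 9*x**4 + 18*x**3 - 18*x**2 + 9 and u'(x)^2 = 81*x**4 - 108*x**3 + 36*x**2.
Integrate each monomial from 0 to 4 using ∫_0^4 c·x^n dx = c·4^(n+1)/(n+1):
  ∫_0^4 u(x)^2 dx = ∫_0^4 (9*x^6 - 18*x^5 + 9*x^4 + 18*x^3 - 18*x^2 + 9) dx. Term by term:
    ∫_0^4 9*x^6 dx = 147456/7;  ∫_0^4 -18*x^5 dx = -12288;  ∫_0^4 9*x^4 dx = 9216/5;
    ∫_0^4 18*x^3 dx = 1152;  ∫_0^4 -18*x^2 dx = -384;  ∫_0^4 9 dx = 36.
  Sum: 147456/7 − 12288 + 9216/5 + 1152 − 384 + 36 = 399852/35.
  ∫_0^4 u'(x)^2 dx = ∫_0^4 (81*x^4 - 108*x^3 + 36*x^2) dx. Term by term:
    ∫_0^4 81*x^4 dx = 82944/5;  ∫_0^4 -108*x^3 dx = -6912;  ∫_0^4 36*x^2 dx = 768.
  Sum: 82944/5 − 6912 + 768 = 52224/5.
Adding: ||u||_{H^1}^2 = 399852/35 + 52224/5 = 153084/7.


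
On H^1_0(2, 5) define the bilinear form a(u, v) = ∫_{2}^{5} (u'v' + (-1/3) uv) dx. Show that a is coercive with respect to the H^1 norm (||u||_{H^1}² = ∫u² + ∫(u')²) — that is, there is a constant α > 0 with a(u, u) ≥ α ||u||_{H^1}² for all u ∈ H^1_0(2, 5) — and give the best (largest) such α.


α = (-3 + π^2)/(9 + π^2)

Coercivity of a(·,·) on H^1_0(2, 5) means a(u, u) ≥ α ||u||_{H^1}² for every u ∈ H^1_0.
The interval has length L = 3, and Poincaré/coercivity depend only on L. Here a(u, u) = ∫(u')² + (-1/3)·∫u².
Here c = -1/3 < 0 with |c| < (π/L)² = π^2/9, so coercivity still holds. The condition a(u,u) ≥ α||u||_{H^1}² reads (1−α)∫(u')² ≥ (α−c)∫u². Any admissible α is ≤ 1 (rapidly oscillating u have ∫u²/∫(u')² → 0), and α = 1 would force 0 ≥ (1−c)∫u², impossible since c < 1; so 1−α > 0. By the sharp Poincaré inequality on H^1_0 of an interval of length L, ∫(u')² ≥ (π/L)²∫u² with equality for the first sine mode sin(π(x−x₀)/L) (x₀ the left endpoint), so the inequality holds for all u iff (1−α)(π/L)² ≥ α − c, i.e. α ≤ ((π/L)² + c)/((π/L)² + 1) = (1 + c(L/π)²)/(1 + (L/π)²). (Direct route, valid since c ≤ 0: Poincaré gives c∫u² ≥ c(L/π)²∫(u')², so a(u,u) ≥ (1 + c(L/π)²)∫(u')², while ||u||_{H^1}² ≤ (1 + (L/π)²)∫(u')²; dividing yields the same α.) With (π/L)² = π^2/9 and c = -1/3, the largest admissible constant is α = ((π/L)² + c)/((π/L)² + 1).
Simplifying, α = (-3 + π^2)/(9 + π^2).


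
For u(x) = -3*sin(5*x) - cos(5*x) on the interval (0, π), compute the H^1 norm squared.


||u||_{H^1(0,π)}^2 = 130*π

u'(x) = 5*sin(5*x) - 15*cos(5*x).
Expand u² and (u')² and integrate term by term on (0, π), using: for integers n ≥ 1, ∫_0^π sin²(nx) dx = ∫_0^π cos²(nx) dx = π/2; for n ≠ n', ∫_0^π sin(nx)sin(n'x) dx = ∫_0^π cos(nx)cos(n'x) dx = 0; and by product-to-sum, ∫_0^π sin(nx)cos(n'x) dx = ½∫_0^π [sin((n+n')x) + sin((n−n')x)] dx, which is 0 when n+n' is even and 2n/(n²−n'²) when n+n' is odd (it need not vanish on (0, π)).
  u² squared terms: (-1)²·∫cos(5x)² dx = 1·π/2 = π/2;  (-3)²·∫sin(5x)² dx = 9·π/2 = 9*π/2.
  u² cross terms: 2·(-1)·(-3)·∫cos(5x)·sin(5x) dx = 6·(0) = 0.
  So ∫_0^π u² dx = π/2 + 9*π/2 + 0 = 5*π.
  (u')² squared terms: (-15)²·∫cos(5x)² dx = 225·π/2 = 225*π/2;  (5)²·∫sin(5x)² dx = 25·π/2 = 25*π/2.
  (u')² cross terms: 2·(-15)·(5)·∫cos(5x)·sin(5x) dx = -150·(0) = 0.
  So ∫_0^π (u')² dx = 225*π/2 + 25*π/2 + 0 = 125*π.
||u||_{H^1}^2 = (5*π) + (125*π) = 130*π.


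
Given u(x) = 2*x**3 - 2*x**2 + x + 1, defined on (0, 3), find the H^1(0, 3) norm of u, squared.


||u||_{H^1}^2 = 57684/35

The H^1 norm (squared) on an interval (0, L) is
  ||u||_{H^1}^2 = ∫_0^L u(x)^2 dx + ∫_0^L u'(x)^2 dx.
Compute u'(x) = 6*x**2 - 4*x + 1.
Then u(x)^2 = 4*x**6 - 8*x**5 + 8*x**4 - 3*x**2 + 2*x + 1 and u'(x)^2 = 36*x**4 - 48*x**3 + 28*x**2 - 8*x + 1.
Integrate each monomial from 0 to 3 using ∫_0^3 c·x^n dx = c·3^(n+1)/(n+1):
  ∫_0^3 u(x)^2 dx = ∫_0^3 (4*x^6 - 8*x^5 + 8*x^4 - 3*x^2 + 2*x + 1) dx. Term by term:
    ∫_0^3 4*x^6 dx = 8748/7;  ∫_0^3 -8*x^5 dx = -972;  ∫_0^3 8*x^4 dx = 1944/5;
    ∫_0^3 -3*x^2 dx = -27;  ∫_0^3 2*x dx = 9;  ∫_0^3 1 dx = 3.
  Sum: 8748/7 − 972 + 1944/5 − 27 + 9 + 3 = 22803/35.
  ∫_0^3 u'(x)^2 dx = ∫_0^3 (36*x^4 - 48*x^3 + 28*x^2 - 8*x + 1) dx. Term by term:
    ∫_0^3 36*x^4 dx = 8748/5;  ∫_0^3 -48*x^3 dx = -972;  ∫_0^3 28*x^2 dx = 252;
    ∫_0^3 -8*x dx = -36;  ∫_0^3 1 dx = 3.
  Sum: 8748/5 − 972 + 252 − 36 + 3 = 4983/5.
Adding: ||u||_{H^1}^2 = 22803/35 + 4983/5 = 57684/35.


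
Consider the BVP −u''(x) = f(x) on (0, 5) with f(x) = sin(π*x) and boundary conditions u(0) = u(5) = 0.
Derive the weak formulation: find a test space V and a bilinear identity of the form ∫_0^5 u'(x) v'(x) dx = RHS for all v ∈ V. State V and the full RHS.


V = H^1_0(0, 5) (so v(0) = v(5) = 0); weak form: ∫_0^5 u'v' dx = ∫_0^5 (sin(π*x)) v dx for all v ∈ V.

Multiply both sides by a test function v and integrate from 0 to 5:
  ∫_0^5 −u''(x) v(x) dx = ∫_0^5 f(x) v(x) dx.
Integrate the LHS by parts once:
  ∫_0^5 −u'' v dx = −[u'(x) v(x)]_0^5 + ∫_0^5 u'(x) v'(x) dx.
Thus ∫_0^5 u'(x) v'(x) dx = ∫_0^5 f(x) v(x) dx + [u'(x) v(x)]_0^5.
Choose V so that boundary terms are either known or forced to vanish.
u is Dirichlet: u(0) = u(5) = 0. Let V = H^1_0(0, 5); then v(0) = v(5) = 0, and [u' v]_0^5 = 0.
Weak formulation: find u (satisfying any essential BC) such that ∫_0^5 u'(x) v'(x) dx = ∫_0^5 f v dx for all v ∈ V.
Substituting f(x) = sin(π*x), the right-hand side is ∫_0^5 (sin(π*x)) v dx.


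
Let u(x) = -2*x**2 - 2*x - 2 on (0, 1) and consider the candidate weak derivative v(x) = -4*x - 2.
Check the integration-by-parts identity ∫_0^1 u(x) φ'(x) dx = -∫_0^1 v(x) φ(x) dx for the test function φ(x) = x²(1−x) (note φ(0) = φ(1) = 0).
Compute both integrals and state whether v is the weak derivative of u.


LHS = 11/30, RHS = 11/30. Yes, v = u' weakly.

u(x) = -2*x**2 - 2*x - 2, classical derivative u'(x) = -4*x - 2.
φ(x) = x²(1−x), so φ'(x) = x*(2 - 3*x).
Note φ(0) = φ(1) = 0, so the boundary term u·φ vanishes.
LHS = ∫_0^1 u(x) φ'(x) dx = ∫_0^1 (6*x^4 + 2*x^3 + 2*x^2 - 4*x) dx. Term by term:
  ∫_0^1 6*x^4 dx = 6/5;  ∫_0^1 2*x^3 dx = 1/2;  ∫_0^1 2*x^2 dx = 2/3;
  ∫_0^1 -4*x dx = -2.
Sum: 6/5 + 1/2 + 2/3 − 2 = 11/30.
So LHS = 11/30.
∫_0^1 v(x) φ(x) dx = ∫_0^1 (4*x^4 - 2*x^3 - 2*x^2) dx. Term by term:
  ∫_0^1 4*x^4 dx = 4/5;  ∫_0^1 -2*x^3 dx = -1/2;  ∫_0^1 -2*x^2 dx = -2/3.
Sum: 4/5 − 1/2 − 2/3 = -11/30.
So RHS = -∫_0^1 v(x) φ(x) dx = 11/30.
LHS = RHS, so the identity holds for this test φ.
Moreover u is smooth here and v(x) = u'(x) = -4*x - 2 pointwise, so the identity holds for every test function. Hence v is the weak derivative of u.


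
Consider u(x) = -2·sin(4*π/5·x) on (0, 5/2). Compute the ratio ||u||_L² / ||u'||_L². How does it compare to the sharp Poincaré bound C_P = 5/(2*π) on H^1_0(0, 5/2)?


||u||_L² / ||u'||_L² = 5/(4*π) < C_P = 5/(2*π).

u(x) = -2·sin(4*π/5·x), so u'(x) = -8*π*cos(4*π*x/5)/5.
Writing u(x) = A·sin(kπx/L) with A = -2 and k = 2, use ∫_0^L sin²(kπx/L) dx = L/2 and ∫_0^L cos²(kπx/L) dx = L/2.
u² = 4·sin²(4*π/5·x) and (u')² = 64*π^2/25·cos²(4*π/5·x), and each of sin², cos² integrates to L/2 = 5/4 over (0, 5/2).
∫_0^5/2 u² dx = 5, so ||u||_L² = sqrt(5).
∫_0^5/2 (u')² dx = 16*π^2/5, so ||u'||_L² = 4*sqrt(5)*π/5.
Ratio ||u||_L² / ||u'||_L² = 5/(4*π).
Sharp Poincaré constant on H^1_0(0, 5/2) is C_P = L/π = 5/(2*π), achieved by sin(2*π/5·x).
This is the k = 2 harmonic; the ratio L/(kπ) is strictly less than C_P = L/π, consistent with the sharp inequality ||u||_L² ≤ C_P ||u'||_L².


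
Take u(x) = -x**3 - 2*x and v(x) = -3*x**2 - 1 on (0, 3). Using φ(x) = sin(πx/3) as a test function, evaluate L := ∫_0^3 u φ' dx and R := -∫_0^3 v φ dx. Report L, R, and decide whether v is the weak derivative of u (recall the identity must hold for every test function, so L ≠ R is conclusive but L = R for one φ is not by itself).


LHS = -324/π^3 + 93/π, RHS = -324/π^3 + 87/π. No, v is not the weak derivative of u.

u(x) = -x**3 - 2*x, classical derivative u'(x) = -3*x**2 - 2.
φ(x) = sin(πx/3), so φ'(x) = π*cos(π*x/3)/3.
Note φ(0) = φ(3) = 0, so the boundary term u·φ vanishes.
LHS = ∫_0^3 u(x) φ'(x) dx = ∫_0^3 (-π*x^3*cos(π*x/3)/3 - 2*π*x*cos(π*x/3)/3) dx. Term by term:
  ∫_0^3 -2*π*x*cos(π*x/3)/3 dx = 12/π;  ∫_0^3 -π*x^3*cos(π*x/3)/3 dx = -324/π^3 + 81/π.
Sum: 12/π + -324/π^3 + 81/π = -324/π^3 + 93/π.
So LHS = -324/π^3 + 93/π.
∫_0^3 v(x) φ(x) dx = ∫_0^3 (-3*x^2*sin(π*x/3) - sin(π*x/3)) dx. Term by term:
  ∫_0^3 -sin(π*x/3) dx = -6/π;  ∫_0^3 -3*x^2*sin(π*x/3) dx = -81/π + 324/π^3.
Sum: -6/π + -81/π + 324/π^3 = -87/π + 324/π^3.
So RHS = -∫_0^3 v(x) φ(x) dx = -324/π^3 + 87/π.
LHS − RHS = 6/π ≠ 0, so the identity fails.
(For a valid weak derivative the identity must hold for EVERY test function, in particular this one. The failure shows v is NOT the weak derivative of u.)
Correct weak derivative would be u'(x) = -3*x**2 - 2.


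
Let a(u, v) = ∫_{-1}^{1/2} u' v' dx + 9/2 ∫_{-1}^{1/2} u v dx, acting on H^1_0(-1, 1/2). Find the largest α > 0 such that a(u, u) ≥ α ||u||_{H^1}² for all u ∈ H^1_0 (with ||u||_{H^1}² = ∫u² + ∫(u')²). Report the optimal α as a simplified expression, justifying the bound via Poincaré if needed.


α = 1

Coercivity of a(·,·) on H^1_0(-1, 1/2) means a(u, u) ≥ α ||u||_{H^1}² for every u ∈ H^1_0.
The interval has length L = 3/2, and Poincaré/coercivity depend only on L. Here a(u, u) = ∫(u')² + (9/2)·∫u².
Here c = 9/2 ≥ 1, so a(u,u) = ∫(u')² + c∫u² ≥ ∫(u')² + ∫u² = ||u||_{H^1}², i.e. α = 1 works. No larger α is possible: a(u,u) ≥ α||u||_{H^1}² means (1−α)∫(u')² ≥ (α−c)∫u², and for the modes u_n = sin(nπ(x−x₀)/L) (x₀ the left endpoint) one has ∫u_n²/∫(u_n')² = (L/(nπ))² → 0, so a(u_n,u_n)/||u_n||_{H^1}² → 1. Hence the optimal constant is α = 1.
Therefore α = 1.


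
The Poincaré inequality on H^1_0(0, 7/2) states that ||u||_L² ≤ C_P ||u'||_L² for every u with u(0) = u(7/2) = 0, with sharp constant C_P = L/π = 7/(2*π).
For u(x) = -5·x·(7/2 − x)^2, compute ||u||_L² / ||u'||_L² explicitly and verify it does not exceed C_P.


||u||_L² / ||u'||_L² = sqrt(14)/4 < C_P = 7/(2*π).

u(x) = -5·x·(7/2 − x)^2, so u'(x) = -15*x^2 + 70*x - 245/4.
u(x) = -5·x·(7/2 − x)^2 vanishes at x = 0 and x = 7/2, so u ∈ H^1_0(0, 7/2). Differentiate via the product rule and integrate the resulting polynomials term by term.
  ∫_0^7/2 u² dx = ∫_0^7/2 (25*x^6 - 350*x^5 + 3675*x^4/2 - 8575*x^3/2 + 60025*x^2/16) dx. Term by term:
    ∫_0^7/2 25*x^6 dx = 2941225/128;  ∫_0^7/2 -350*x^5 dx = -20588575/192;  ∫_0^7/2 3675*x^4/2 dx = 12353145/64;
    ∫_0^7/2 -8575*x^3/2 dx = -20588575/128;  ∫_0^7/2 60025*x^2/16 dx = 20588575/384.
  Sum: 2941225/128 − 20588575/192 + 12353145/64 − 20588575/128 + 20588575/384 = 588245/384.
  ∫_0^7/2 (u')² dx = ∫_0^7/2 (225*x^4 - 2100*x^3 + 13475*x^2/2 - 8575*x + 60025/16) dx. Term by term:
    ∫_0^7/2 225*x^4 dx = 756315/32;  ∫_0^7/2 -2100*x^3 dx = -1260525/16;  ∫_0^7/2 13475*x^2/2 dx = 4621925/48;
    ∫_0^7/2 -8575*x dx = -420175/8;  ∫_0^7/2 60025/16 dx = 420175/32.
  Sum: 756315/32 − 1260525/16 + 4621925/48 − 420175/8 + 420175/32 = 84035/48.
∫_0^7/2 u² dx = 588245/384, so ||u||_L² = 343*sqrt(30)/48.
∫_0^7/2 (u')² dx = 84035/48, so ||u'||_L² = 49*sqrt(105)/12.
Ratio ||u||_L² / ||u'||_L² = sqrt(14)/4.
Sharp Poincaré constant on H^1_0(0, 7/2) is C_P = L/π = 7/(2*π), achieved by sin(2*π/7·x).
A polynomial bump cannot attain the sharp Poincaré constant (only the first sine eigenfunction does), so the ratio is strictly less than C_P, consistent with ||u||_L² ≤ C_P ||u'||_L².


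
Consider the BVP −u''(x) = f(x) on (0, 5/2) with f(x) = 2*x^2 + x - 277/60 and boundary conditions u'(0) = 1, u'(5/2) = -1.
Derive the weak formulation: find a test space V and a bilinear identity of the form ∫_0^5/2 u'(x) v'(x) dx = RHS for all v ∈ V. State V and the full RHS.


V = H^1(0, 5/2) (v unrestricted at boundary; u is determined up to an additive constant); weak form: ∫_0^5/2 u'v' dx = ∫_0^5/2 (2*x^2 + x - 277/60) v dx − v(5/2) − v(0) for all v ∈ V.

Multiply both sides by a test function v and integrate from 0 to 5/2:
  ∫_0^5/2 −u''(x) v(x) dx = ∫_0^5/2 f(x) v(x) dx.
Integrate the LHS by parts once:
  ∫_0^5/2 −u'' v dx = −[u'(x) v(x)]_0^5/2 + ∫_0^5/2 u'(x) v'(x) dx.
Thus ∫_0^5/2 u'(x) v'(x) dx = ∫_0^5/2 f(x) v(x) dx + [u'(x) v(x)]_0^5/2.
Choose V so that boundary terms are either known or forced to vanish.
u has inhomogeneous Neumann u'(0) = 1, u'(5/2) = -1. [u' v]_0^5/2 = (-1)·v(5/2) − (1)·v(0) = − v(5/2) − v(0). Take V = H^1(0, 5/2); boundary term becomes part of RHS.
Weak formulation: find u (satisfying any essential BC) such that ∫_0^5/2 u'(x) v'(x) dx = ∫_0^5/2 f v dx − v(5/2) − v(0) for all v ∈ V (Neumann data are natural BCs: they enter the RHS as boundary terms).
Substituting f(x) = 2*x^2 + x - 277/60, the right-hand side is ∫_0^5/2 (2*x^2 + x - 277/60) v dx − v(5/2) − v(0).
Compatibility check (pure Neumann): taking v ≡ 1 ∈ V gives 0 = ∫_0^5/2 f dx + (-1) − (1), i.e. ∫_0^5/2 f dx must equal u'(0) − u'(5/2) = 2. Indeed ∫_0^5/2 (2*x^2 + x - 277/60) dx = 2, so the data are compatible. The solution is then unique only up to an additive constant (fix it e.g. by requiring ∫_0^5/2 u dx = 0).


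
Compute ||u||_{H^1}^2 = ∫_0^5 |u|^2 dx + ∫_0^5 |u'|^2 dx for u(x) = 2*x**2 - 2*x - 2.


||u||_{H^1}^2 = 1690

The H^1 norm (squared) on an interval (0, L) is
  ||u||_{H^1}^2 = ∫_0^L u(x)^2 dx + ∫_0^L u'(x)^2 dx.
Compute u'(x) = 4*x - 2.
Then u(x)^2 = 4*x**4 - 8*x**3 - 4*x**2 + 8*x + 4 and u'(x)^2 = 16*x**2 - 16*x + 4.
Integrate each monomial from 0 to 5 using ∫_0^5 c·x^n dx = c·5^(n+1)/(n+1):
  ∫_0^5 u(x)^2 dx = ∫_0^5 (4*x^4 - 8*x^3 - 4*x^2 + 8*x + 4) dx. Term by term:
    ∫_0^5 4*x^4 dx = 2500;  ∫_0^5 -8*x^3 dx = -1250;  ∫_0^5 -4*x^2 dx = -500/3;
    ∫_0^5 8*x dx = 100;  ∫_0^5 4 dx = 20.
  Sum: 2500 − 1250 − 500/3 + 100 + 20 = 3610/3.
  ∫_0^5 u'(x)^2 dx = ∫_0^5 (16*x^2 - 16*x + 4) dx. Term by term:
    ∫_0^5 16*x^2 dx = 2000/3;  ∫_0^5 -16*x dx = -200;  ∫_0^5 4 dx = 20.
  Sum: 2000/3 − 200 + 20 = 1460/3.
Adding: ||u||_{H^1}^2 = 3610/3 + 1460/3 = 1690.


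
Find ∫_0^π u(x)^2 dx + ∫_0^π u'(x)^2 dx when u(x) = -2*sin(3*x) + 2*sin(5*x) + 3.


||u||_{H^1(0,π)}^2 = -16/5 + 81*π

u'(x) = -6*cos(3*x) + 10*cos(5*x).
Expand u² and (u')² and integrate term by term on (0, π), using: for integers n ≥ 1, ∫_0^π sin²(nx) dx = ∫_0^π cos²(nx) dx = π/2; for n ≠ n', ∫_0^π sin(nx)sin(n'x) dx = ∫_0^π cos(nx)cos(n'x) dx = 0; and by product-to-sum, ∫_0^π sin(nx)cos(n'x) dx = ½∫_0^π [sin((n+n')x) + sin((n−n')x)] dx, which is 0 when n+n' is even and 2n/(n²−n'²) when n+n' is odd (it need not vanish on (0, π)). For the constant mode: ∫_0^π 1 dx = π, ∫_0^π cos(nx) dx = 0, ∫_0^π sin(nx) dx = (1−(−1)^n)/n.
  u² squared terms: (3)²·∫1 dx = 9·π = 9*π;  (-2)²·∫sin(3x)² dx = 4·π/2 = 2*π;  (2)²·∫sin(5x)² dx = 4·π/2 = 2*π.
  u² cross terms: 2·(3)·(-2)·∫1·sin(3x) dx = -12·(2/3) = -8;  2·(3)·(2)·∫1·sin(5x) dx = 12·(2/5) = 24/5;  2·(-2)·(2)·∫sin(3x)·sin(5x) dx = -8·(0) = 0.
  So ∫_0^π u² dx = 9*π + 2*π + 2*π − 8 + 24/5 + 0 = -16/5 + 13*π.
  (u')² squared terms: (-6)²·∫cos(3x)² dx = 36·π/2 = 18*π;  (10)²·∫cos(5x)² dx = 100·π/2 = 50*π.
  (u')² cross terms: 2·(-6)·(10)·∫cos(3x)·cos(5x) dx = -120·(0) = 0.
  So ∫_0^π (u')² dx = 18*π + 50*π + 0 = 68*π.
||u||_{H^1}^2 = (-16/5 + 13*π) + (68*π) = -16/5 + 81*π.


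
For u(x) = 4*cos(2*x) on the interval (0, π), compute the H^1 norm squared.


||u||_{H^1(0,π)}^2 = 40*π

u'(x) = -8*sin(2*x).
Expand u² and (u')² and integrate term by term on (0, π), using: for integers n ≥ 1, ∫_0^π sin²(nx) dx = ∫_0^π cos²(nx) dx = π/2; for n ≠ n', ∫_0^π sin(nx)sin(n'x) dx = ∫_0^π cos(nx)cos(n'x) dx = 0; and by product-to-sum, ∫_0^π sin(nx)cos(n'x) dx = ½∫_0^π [sin((n+n')x) + sin((n−n')x)] dx, which is 0 when n+n' is even and 2n/(n²−n'²) when n+n' is odd (it need not vanish on (0, π)).
  u² squared terms: (4)²·∫cos(2x)² dx = 16·π/2 = 8*π.
  So ∫_0^π u² dx = 8*π.
  (u')² squared terms: (-8)²·∫sin(2x)² dx = 64·π/2 = 32*π.
  So ∫_0^π (u')² dx = 32*π.
||u||_{H^1}^2 = (8*π) + (32*π) = 40*π.


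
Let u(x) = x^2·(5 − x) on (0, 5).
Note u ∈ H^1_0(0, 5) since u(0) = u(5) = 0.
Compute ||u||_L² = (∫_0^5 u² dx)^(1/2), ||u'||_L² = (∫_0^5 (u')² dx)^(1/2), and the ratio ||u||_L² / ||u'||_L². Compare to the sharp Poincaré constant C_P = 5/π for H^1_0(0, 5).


||u||_L² / ||u'||_L² = 5*sqrt(14)/14 < C_P = 5/π.

u(x) = x^2·(5 − x), so u'(x) = x*(10 - 3*x).
u(x) = x^2·(5 − x) vanishes at x = 0 and x = 5, so u ∈ H^1_0(0, 5). Differentiate via the product rule and integrate the resulting polynomials term by term.
  ∫_0^5 u² dx = ∫_0^5 (x^6 - 10*x^5 + 25*x^4) dx. Term by term:
    ∫_0^5 x^6 dx = 78125/7;  ∫_0^5 -10*x^5 dx = -78125/3;  ∫_0^5 25*x^4 dx = 15625.
  Sum: 78125/7 − 78125/3 + 15625 = 15625/21.
  ∫_0^5 (u')² dx = ∫_0^5 (9*x^4 - 60*x^3 + 100*x^2) dx. Term by term:
    ∫_0^5 9*x^4 dx = 5625;  ∫_0^5 -60*x^3 dx = -9375;  ∫_0^5 100*x^2 dx = 12500/3.
  Sum: 5625 − 9375 + 12500/3 = 1250/3.
∫_0^5 u² dx = 15625/21, so ||u||_L² = 125*sqrt(21)/21.
∫_0^5 (u')² dx = 1250/3, so ||u'||_L² = 25*sqrt(6)/3.
Ratio ||u||_L² / ||u'||_L² = 5*sqrt(14)/14.
Sharp Poincaré constant on H^1_0(0, 5) is C_P = L/π = 5/π, achieved by sin(π/5·x).
A polynomial bump cannot attain the sharp Poincaré constant (only the first sine eigenfunction does), so the ratio is strictly less than C_P, consistent with ||u||_L² ≤ C_P ||u'||_L².


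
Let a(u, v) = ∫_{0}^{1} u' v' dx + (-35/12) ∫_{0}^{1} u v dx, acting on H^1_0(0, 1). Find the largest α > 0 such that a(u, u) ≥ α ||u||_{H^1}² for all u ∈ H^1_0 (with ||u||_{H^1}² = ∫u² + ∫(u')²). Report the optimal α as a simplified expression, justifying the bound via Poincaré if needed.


α = (-35/12 + π^2)/(1 + π^2)

Coercivity of a(·,·) on H^1_0(0, 1) means a(u, u) ≥ α ||u||_{H^1}² for every u ∈ H^1_0.
The interval has length L = 1, and Poincaré/coercivity depend only on L. Here a(u, u) = ∫(u')² + (-35/12)·∫u².
Here c = -35/12 < 0 with |c| < (π/L)² = π^2, so coercivity still holds. The condition a(u,u) ≥ α||u||_{H^1}² reads (1−α)∫(u')² ≥ (α−c)∫u². Any admissible α is ≤ 1 (rapidly oscillating u have ∫u²/∫(u')² → 0), and α = 1 would force 0 ≥ (1−c)∫u², impossible since c < 1; so 1−α > 0. By the sharp Poincaré inequality on H^1_0 of an interval of length L, ∫(u')² ≥ (π/L)²∫u² with equality for the first sine mode sin(π(x−x₀)/L) (x₀ the left endpoint), so the inequality holds for all u iff (1−α)(π/L)² ≥ α − c, i.e. α ≤ ((π/L)² + c)/((π/L)² + 1) = (1 + c(L/π)²)/(1 + (L/π)²). (Direct route, valid since c ≤ 0: Poincaré gives c∫u² ≥ c(L/π)²∫(u')², so a(u,u) ≥ (1 + c(L/π)²)∫(u')², while ||u||_{H^1}² ≤ (1 + (L/π)²)∫(u')²; dividing yields the same α.) With (π/L)² = π^2 and c = -35/12, the largest admissible constant is α = ((π/L)² + c)/((π/L)² + 1).
Simplifying, α = (-35/12 + π^2)/(1 + π^2).


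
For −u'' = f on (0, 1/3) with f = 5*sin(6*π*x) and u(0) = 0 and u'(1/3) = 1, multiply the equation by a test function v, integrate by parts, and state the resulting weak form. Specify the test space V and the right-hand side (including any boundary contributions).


V = {v ∈ H^1(0, 1/3) : v(0) = 0} (test functions vanish at x = 0 where u is specified); weak form: ∫_0^1/3 u'v' dx = ∫_0^1/3 (5*sin(6*π*x)) v dx + v(1/3) for all v ∈ V.

Multiply both sides by a test function v and integrate from 0 to 1/3:
  ∫_0^1/3 −u''(x) v(x) dx = ∫_0^1/3 f(x) v(x) dx.
Integrate the LHS by parts once:
  ∫_0^1/3 −u'' v dx = −[u'(x) v(x)]_0^1/3 + ∫_0^1/3 u'(x) v'(x) dx.
Thus ∫_0^1/3 u'(x) v'(x) dx = ∫_0^1/3 f(x) v(x) dx + [u'(x) v(x)]_0^1/3.
Choose V so that boundary terms are either known or forced to vanish.
Mixed BC: u(0) = 0 (Dirichlet) and u'(1/3) = 1 (Neumann). Define V = {v ∈ H^1(0, 1/3) : v(0) = 0}. Then [u' v]_0^1/3 = u'(1/3)·v(1/3) − u'(0)·0 = v(1/3).
Weak formulation: find u (satisfying any essential BC) such that ∫_0^1/3 u'(x) v'(x) dx = ∫_0^1/3 f v dx + v(1/3) for all v ∈ V (Dirichlet at 0 absorbed into V; Neumann datum at x = 1/3 contributes the boundary term).
Substituting f(x) = 5*sin(6*π*x), the right-hand side is ∫_0^1/3 (5*sin(6*π*x)) v dx + v(1/3).


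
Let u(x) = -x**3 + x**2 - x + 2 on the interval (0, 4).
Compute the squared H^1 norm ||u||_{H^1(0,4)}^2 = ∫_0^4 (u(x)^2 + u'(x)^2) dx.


||u||_{H^1}^2 = 268468/105

The H^1 norm (squared) on an interval (0, L) is
  ||u||_{H^1}^2 = ∫_0^L u(x)^2 dx + ∫_0^L u'(x)^2 dx.
Compute u'(x) = -3*x**2 + 2*x - 1.
Then u(x)^2 = x**6 - 2*x**5 + 3*x**4 - 6*x**3 + 5*x**2 - 4*x + 4 and u'(x)^2 = 9*x**4 - 12*x**3 + 10*x**2 - 4*x + 1.
Integrate each monomial from 0 to 4 using ∫_0^4 c·x^n dx = c·4^(n+1)/(n+1):
  ∫_0^4 u(x)^2 dx = ∫_0^4 (x^6 - 2*x^5 + 3*x^4 - 6*x^3 + 5*x^2 - 4*x + 4) dx. Term by term:
    ∫_0^4 x^6 dx = 16384/7;  ∫_0^4 -2*x^5 dx = -4096/3;  ∫_0^4 3*x^4 dx = 3072/5;
    ∫_0^4 -6*x^3 dx = -384;  ∫_0^4 5*x^2 dx = 320/3;  ∫_0^4 -4*x dx = -32;
    ∫_0^4 4 dx = 16.
  Sum: 16384/7 − 4096/3 + 3072/5 − 384 + 320/3 − 32 + 16 = 136112/105.
  ∫_0^4 u'(x)^2 dx = ∫_0^4 (9*x^4 - 12*x^3 + 10*x^2 - 4*x + 1) dx. Term by term:
    ∫_0^4 9*x^4 dx = 9216/5;  ∫_0^4 -12*x^3 dx = -768;  ∫_0^4 10*x^2 dx = 640/3;
    ∫_0^4 -4*x dx = -32;  ∫_0^4 1 dx = 4.
  Sum: 9216/5 − 768 + 640/3 − 32 + 4 = 18908/15.
Adding: ||u||_{H^1}^2 = 136112/105 + 18908/15 = 268468/105.


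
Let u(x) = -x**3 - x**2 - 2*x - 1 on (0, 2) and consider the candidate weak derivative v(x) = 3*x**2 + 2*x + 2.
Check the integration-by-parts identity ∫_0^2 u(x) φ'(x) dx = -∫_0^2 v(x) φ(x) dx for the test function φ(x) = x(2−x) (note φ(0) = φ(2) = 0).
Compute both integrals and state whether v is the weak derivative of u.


LHS = 152/15, RHS = -152/15. No, v is not the weak derivative of u.

u(x) = -x**3 - x**2 - 2*x - 1, classical derivative u'(x) = -3*x**2 - 2*x - 2.
φ(x) = x(2−x), so φ'(x) = 2 - 2*x.
Note φ(0) = φ(2) = 0, so the boundary term u·φ vanishes.
LHS = ∫_0^2 u(x) φ'(x) dx = ∫_0^2 (2*x^4 + 2*x^2 - 2*x - 2) dx. Term by term:
  ∫_0^2 2*x^4 dx = 64/5;  ∫_0^2 2*x^2 dx = 16/3;  ∫_0^2 -2*x dx = -4;
  ∫_0^2 -2 dx = -4.
Sum: 64/5 + 16/3 − 4 − 4 = 152/15.
So LHS = 152/15.
∫_0^2 v(x) φ(x) dx = ∫_0^2 (-3*x^4 + 4*x^3 + 2*x^2 + 4*x) dx. Term by term:
  ∫_0^2 -3*x^4 dx = -96/5;  ∫_0^2 4*x^3 dx = 16;  ∫_0^2 2*x^2 dx = 16/3;
  ∫_0^2 4*x dx = 8.
Sum: -96/5 + 16 + 16/3 + 8 = 152/15.
So RHS = -∫_0^2 v(x) φ(x) dx = -152/15.
LHS − RHS = 304/15 ≠ 0, so the identity fails.
(For a valid weak derivative the identity must hold for EVERY test function, in particular this one. The failure shows v is NOT the weak derivative of u.)
Correct weak derivative would be u'(x) = -3*x**2 - 2*x - 2.
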